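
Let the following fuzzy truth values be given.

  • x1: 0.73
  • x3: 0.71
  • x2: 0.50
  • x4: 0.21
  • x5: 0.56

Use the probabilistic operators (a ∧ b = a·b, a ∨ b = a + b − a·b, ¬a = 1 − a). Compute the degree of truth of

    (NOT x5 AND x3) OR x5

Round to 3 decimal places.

NOT x5 = 1 − 0.5600 = 0.4400
NOT x5 AND x3 = a·b on (0.4400, 0.7100) = 0.3124
(NOT x5 AND x3) OR x5 = a + b − a·b on (0.3124, 0.5600) = 0.6975

0.697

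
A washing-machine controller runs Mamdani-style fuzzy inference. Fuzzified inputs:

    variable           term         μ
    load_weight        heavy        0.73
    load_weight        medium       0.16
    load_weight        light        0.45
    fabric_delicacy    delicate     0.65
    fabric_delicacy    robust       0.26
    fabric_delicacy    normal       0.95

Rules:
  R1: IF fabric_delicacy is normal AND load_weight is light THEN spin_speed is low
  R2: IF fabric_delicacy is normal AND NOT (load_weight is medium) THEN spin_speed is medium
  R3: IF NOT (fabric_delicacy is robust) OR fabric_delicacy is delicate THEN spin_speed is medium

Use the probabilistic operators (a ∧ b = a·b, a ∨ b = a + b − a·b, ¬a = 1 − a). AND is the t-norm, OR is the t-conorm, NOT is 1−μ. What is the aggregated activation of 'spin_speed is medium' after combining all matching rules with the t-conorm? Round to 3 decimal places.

R1: normal=0.95, light=0.45; AND[a·b] → w = 0.4275
R2: normal=0.95, ¬medium=1−0.16=0.84; AND[a·b] → w = 0.7980
R3: ¬robust=1−0.26=0.74, delicate=0.65; OR[a + b − a·b] → w = 0.9090
Rules with consequent 'medium': {R2, R3} → strengths 0.7980, 0.9090
Aggregate via t-conorm [a + b − a·b]: 0.9816

0.982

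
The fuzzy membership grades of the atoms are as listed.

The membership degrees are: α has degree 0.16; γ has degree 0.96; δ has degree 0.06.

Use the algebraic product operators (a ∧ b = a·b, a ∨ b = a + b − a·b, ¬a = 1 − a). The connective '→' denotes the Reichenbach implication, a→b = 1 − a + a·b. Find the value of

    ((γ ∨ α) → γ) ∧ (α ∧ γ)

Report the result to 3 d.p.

0.148

γ ∨ α = a + b − a·b on (0.9600, 0.1600) = 0.9664
(γ ∨ α) → γ  [Reichenbach: 1 − a + a·b] with a=0.9664, b=0.9600 → 0.9613
α ∧ γ = a·b on (0.1600, 0.9600) = 0.1536
((γ ∨ α) → γ) ∧ (α ∧ γ) = a·b on (0.9613, 0.1536) = 0.1477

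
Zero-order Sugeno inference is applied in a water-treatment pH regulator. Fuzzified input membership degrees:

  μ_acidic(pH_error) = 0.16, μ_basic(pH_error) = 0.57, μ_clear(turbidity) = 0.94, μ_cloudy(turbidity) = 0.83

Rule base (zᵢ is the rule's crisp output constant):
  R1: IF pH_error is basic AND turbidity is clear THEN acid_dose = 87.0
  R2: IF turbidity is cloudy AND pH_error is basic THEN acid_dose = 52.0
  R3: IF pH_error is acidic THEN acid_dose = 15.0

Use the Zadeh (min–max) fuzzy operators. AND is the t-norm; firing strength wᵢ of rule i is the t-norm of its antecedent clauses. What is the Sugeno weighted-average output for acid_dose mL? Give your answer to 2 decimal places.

R1 (z=87.0): basic=0.57, clear=0.94; AND[min(a, b)] → w = 0.57
R2 (z=52.0): cloudy=0.83, basic=0.57; AND[min(a, b)] → w = 0.57
R3 (z=15.0): acidic=0.16 → w = 0.16
Weighted average = (0.57·87.0 + 0.57·52.0 + 0.16·15.0) / (0.57 + 0.57 + 0.16)
  = 81.6300 / 1.3000 = 62.79

62.79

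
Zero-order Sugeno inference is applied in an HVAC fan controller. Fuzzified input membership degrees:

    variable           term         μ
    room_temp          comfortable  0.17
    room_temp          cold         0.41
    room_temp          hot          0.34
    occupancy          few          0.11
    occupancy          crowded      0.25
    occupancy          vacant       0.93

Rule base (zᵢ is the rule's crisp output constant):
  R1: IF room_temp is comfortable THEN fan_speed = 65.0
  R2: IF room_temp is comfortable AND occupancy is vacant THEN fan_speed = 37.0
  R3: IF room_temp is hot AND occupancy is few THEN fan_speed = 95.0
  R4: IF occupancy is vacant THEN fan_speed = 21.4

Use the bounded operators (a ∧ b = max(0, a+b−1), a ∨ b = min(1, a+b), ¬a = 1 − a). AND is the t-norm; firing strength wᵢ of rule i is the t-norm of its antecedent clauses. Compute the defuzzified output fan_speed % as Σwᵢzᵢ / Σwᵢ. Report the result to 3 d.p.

28.877

R1 (z=65.0): comfortable=0.17 → w = 0.17
R2 (z=37.0): comfortable=0.17, vacant=0.93; AND[max(0, a+b−1)] → w = 0.10
R3 (z=95.0): hot=0.34, few=0.11; AND[max(0, a+b−1)] → w = 0.00
R4 (z=21.4): vacant=0.93 → w = 0.93
Weighted average = (0.17·65.0 + 0.10·37.0 + 0.00·95.0 + 0.93·21.4) / (0.17 + 0.10 + 0.00 + 0.93)
  = 34.6520 / 1.2000 = 28.877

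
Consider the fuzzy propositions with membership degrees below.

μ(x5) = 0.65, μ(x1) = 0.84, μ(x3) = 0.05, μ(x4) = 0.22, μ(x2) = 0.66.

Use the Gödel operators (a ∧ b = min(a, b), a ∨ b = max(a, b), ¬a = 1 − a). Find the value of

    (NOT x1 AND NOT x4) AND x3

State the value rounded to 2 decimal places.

0.05

NOT x1 = 1 − 0.84 = 0.16
NOT x4 = 1 − 0.22 = 0.78
NOT x1 AND NOT x4 = min(a, b) on (0.16, 0.78) = 0.16
(NOT x1 AND NOT x4) AND x3 = min(a, b) on (0.16, 0.05) = 0.05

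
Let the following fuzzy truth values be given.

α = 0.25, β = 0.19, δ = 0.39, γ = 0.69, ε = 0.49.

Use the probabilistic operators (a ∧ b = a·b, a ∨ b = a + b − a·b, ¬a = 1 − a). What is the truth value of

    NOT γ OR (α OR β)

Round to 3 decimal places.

0.581

NOT γ = 1 − 0.6900 = 0.3100
α OR β = a + b − a·b on (0.2500, 0.1900) = 0.3925
NOT γ OR (α OR β) = a + b − a·b on (0.3100, 0.3925) = 0.5808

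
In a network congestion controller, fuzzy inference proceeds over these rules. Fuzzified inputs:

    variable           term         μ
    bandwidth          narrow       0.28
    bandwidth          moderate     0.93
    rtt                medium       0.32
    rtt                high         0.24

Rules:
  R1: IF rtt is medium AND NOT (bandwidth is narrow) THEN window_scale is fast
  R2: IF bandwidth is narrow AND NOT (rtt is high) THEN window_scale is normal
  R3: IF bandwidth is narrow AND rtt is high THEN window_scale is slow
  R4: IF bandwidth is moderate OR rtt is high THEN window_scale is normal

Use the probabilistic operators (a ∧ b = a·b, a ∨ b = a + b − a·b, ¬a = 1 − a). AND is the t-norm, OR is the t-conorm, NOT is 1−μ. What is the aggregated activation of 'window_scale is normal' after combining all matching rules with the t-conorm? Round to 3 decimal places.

R1: medium=0.32, ¬narrow=1−0.28=0.72; AND[a·b] → w = 0.2304
R2: narrow=0.28, ¬high=1−0.24=0.76; AND[a·b] → w = 0.2128
R3: narrow=0.28, high=0.24; AND[a·b] → w = 0.0672
R4: moderate=0.93, high=0.24; OR[a + b − a·b] → w = 0.9468
Rules with consequent 'normal': {R2, R4} → strengths 0.2128, 0.9468
Aggregate via t-conorm [a + b − a·b]: 0.9581

0.958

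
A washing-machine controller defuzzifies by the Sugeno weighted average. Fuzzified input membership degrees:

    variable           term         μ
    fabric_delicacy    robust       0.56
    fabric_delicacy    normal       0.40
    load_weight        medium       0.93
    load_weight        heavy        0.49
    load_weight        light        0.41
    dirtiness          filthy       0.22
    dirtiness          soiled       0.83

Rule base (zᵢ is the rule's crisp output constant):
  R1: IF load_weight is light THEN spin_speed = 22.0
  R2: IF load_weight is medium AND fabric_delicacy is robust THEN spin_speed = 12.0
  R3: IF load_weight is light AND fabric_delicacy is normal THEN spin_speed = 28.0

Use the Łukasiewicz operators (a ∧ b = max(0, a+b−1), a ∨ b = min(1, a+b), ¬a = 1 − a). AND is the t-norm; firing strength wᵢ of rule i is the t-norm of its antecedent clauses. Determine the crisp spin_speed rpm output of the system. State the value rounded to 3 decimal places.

R1 (z=22.0): light=0.41 → w = 0.41
R2 (z=12.0): medium=0.93, robust=0.56; AND[max(0, a+b−1)] → w = 0.49
R3 (z=28.0): light=0.41, normal=0.40; AND[max(0, a+b−1)] → w = 0.00
Weighted average = (0.41·22.0 + 0.49·12.0 + 0.00·28.0) / (0.41 + 0.49 + 0.00)
  = 14.9000 / 0.9000 = 16.556

16.556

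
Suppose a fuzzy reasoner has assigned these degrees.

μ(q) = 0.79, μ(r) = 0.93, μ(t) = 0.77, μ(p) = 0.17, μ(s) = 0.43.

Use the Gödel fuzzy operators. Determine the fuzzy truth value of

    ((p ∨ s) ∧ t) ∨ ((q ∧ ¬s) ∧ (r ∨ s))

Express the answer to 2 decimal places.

p ∨ s = max(a, b) on (0.17, 0.43) = 0.43
(p ∨ s) ∧ t = min(a, b) on (0.43, 0.77) = 0.43
¬s = 1 − 0.43 = 0.57
q ∧ ¬s = min(a, b) on (0.79, 0.57) = 0.57
r ∨ s = max(a, b) on (0.93, 0.43) = 0.93
(q ∧ ¬s) ∧ (r ∨ s) = min(a, b) on (0.57, 0.93) = 0.57
((p ∨ s) ∧ t) ∨ ((q ∧ ¬s) ∧ (r ∨ s)) = max(a, b) on (0.43, 0.57) = 0.57

0.57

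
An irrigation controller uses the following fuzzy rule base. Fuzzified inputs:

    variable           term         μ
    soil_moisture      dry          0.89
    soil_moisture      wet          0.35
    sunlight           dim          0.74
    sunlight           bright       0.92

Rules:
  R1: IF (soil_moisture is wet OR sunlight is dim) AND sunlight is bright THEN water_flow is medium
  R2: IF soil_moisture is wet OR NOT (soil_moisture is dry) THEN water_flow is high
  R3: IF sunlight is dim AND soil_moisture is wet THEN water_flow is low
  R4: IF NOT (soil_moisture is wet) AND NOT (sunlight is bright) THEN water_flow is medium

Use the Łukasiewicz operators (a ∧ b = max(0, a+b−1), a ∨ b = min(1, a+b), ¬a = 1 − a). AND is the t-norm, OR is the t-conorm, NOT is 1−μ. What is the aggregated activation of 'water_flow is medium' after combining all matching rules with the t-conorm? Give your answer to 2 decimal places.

0.92

R1: (wet=0.35 OR dim=0.74) = 1.00; AND[max(0, a+b−1)] with bright=0.92 → w = 0.92
R2: wet=0.35, ¬dry=1−0.89=0.11; OR[min(1, a+b)] → w = 0.46
R3: dim=0.74, wet=0.35; AND[max(0, a+b−1)] → w = 0.09
R4: ¬wet=1−0.35=0.65, ¬bright=1−0.92=0.08; AND[max(0, a+b−1)] → w = 0.00
Rules with consequent 'medium': {R1, R4} → strengths 0.92, 0.00
Aggregate via t-conorm [min(1, a+b)]: 0.92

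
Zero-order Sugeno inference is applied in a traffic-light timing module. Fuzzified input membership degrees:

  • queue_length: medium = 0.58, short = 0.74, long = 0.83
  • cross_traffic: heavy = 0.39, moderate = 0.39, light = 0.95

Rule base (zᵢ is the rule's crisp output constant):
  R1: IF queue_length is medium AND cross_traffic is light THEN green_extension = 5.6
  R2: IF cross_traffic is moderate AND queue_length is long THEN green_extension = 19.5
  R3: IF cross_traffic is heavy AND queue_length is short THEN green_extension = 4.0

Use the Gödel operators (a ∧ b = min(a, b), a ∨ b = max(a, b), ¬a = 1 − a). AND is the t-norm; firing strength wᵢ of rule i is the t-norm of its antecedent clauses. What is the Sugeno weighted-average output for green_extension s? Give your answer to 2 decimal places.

R1 (z=5.6): medium=0.58, light=0.95; AND[min(a, b)] → w = 0.58
R2 (z=19.5): moderate=0.39, long=0.83; AND[min(a, b)] → w = 0.39
R3 (z=4.0): heavy=0.39, short=0.74; AND[min(a, b)] → w = 0.39
Weighted average = (0.58·5.6 + 0.39·19.5 + 0.39·4.0) / (0.58 + 0.39 + 0.39)
  = 12.4130 / 1.3600 = 9.13

9.13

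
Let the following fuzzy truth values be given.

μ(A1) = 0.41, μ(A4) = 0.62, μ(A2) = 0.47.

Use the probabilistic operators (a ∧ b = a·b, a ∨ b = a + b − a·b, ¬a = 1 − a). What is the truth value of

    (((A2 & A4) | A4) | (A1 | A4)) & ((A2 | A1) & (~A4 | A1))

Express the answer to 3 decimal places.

0.410

A2 & A4 = a·b on (0.4700, 0.6200) = 0.2914
(A2 & A4) | A4 = a + b − a·b on (0.2914, 0.6200) = 0.7307
A1 | A4 = a + b − a·b on (0.4100, 0.6200) = 0.7758
((A2 & A4) | A4) | (A1 | A4) = a + b − a·b on (0.7307, 0.7758) = 0.9396
A2 | A1 = a + b − a·b on (0.4700, 0.4100) = 0.6873
~A4 = 1 − 0.6200 = 0.3800
~A4 | A1 = a + b − a·b on (0.3800, 0.4100) = 0.6342
(A2 | A1) & (~A4 | A1) = a·b on (0.6873, 0.6342) = 0.4359
(((A2 & A4) | A4) | (A1 | A4)) & ((A2 | A1) & (~A4 | A1)) = a·b on (0.9396, 0.4359) = 0.4096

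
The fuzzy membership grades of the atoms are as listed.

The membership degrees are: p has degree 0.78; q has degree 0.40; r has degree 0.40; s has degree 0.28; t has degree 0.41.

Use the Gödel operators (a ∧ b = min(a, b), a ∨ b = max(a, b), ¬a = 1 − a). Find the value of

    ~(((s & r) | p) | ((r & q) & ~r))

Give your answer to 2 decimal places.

s & r = min(a, b) on (0.28, 0.40) = 0.28
(s & r) | p = max(a, b) on (0.28, 0.78) = 0.78
r & q = min(a, b) on (0.40, 0.40) = 0.40
~r = 1 − 0.40 = 0.60
(r & q) & ~r = min(a, b) on (0.40, 0.60) = 0.40
((s & r) | p) | ((r & q) & ~r) = max(a, b) on (0.78, 0.40) = 0.78
~(((s & r) | p) | ((r & q) & ~r)) = 1 − 0.78 = 0.22

0.22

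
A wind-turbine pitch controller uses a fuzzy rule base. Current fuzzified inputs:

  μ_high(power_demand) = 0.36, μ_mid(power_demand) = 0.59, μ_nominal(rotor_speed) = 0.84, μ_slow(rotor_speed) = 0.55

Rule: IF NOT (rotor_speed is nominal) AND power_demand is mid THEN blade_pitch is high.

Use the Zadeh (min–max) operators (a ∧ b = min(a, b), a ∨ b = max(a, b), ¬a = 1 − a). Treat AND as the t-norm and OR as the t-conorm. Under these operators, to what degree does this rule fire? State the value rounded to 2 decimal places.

firing strength: ¬nominal=1−0.84=0.16, mid=0.59; AND[min(a, b)] → w = 0.16

0.16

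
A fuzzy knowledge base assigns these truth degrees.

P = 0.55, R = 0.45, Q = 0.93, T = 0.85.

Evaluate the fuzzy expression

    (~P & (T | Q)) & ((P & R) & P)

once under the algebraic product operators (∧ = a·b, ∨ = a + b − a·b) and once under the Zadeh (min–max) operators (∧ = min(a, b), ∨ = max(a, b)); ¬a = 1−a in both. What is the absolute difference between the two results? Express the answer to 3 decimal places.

Under algebraic product:
  ~P = 1 − 0.5500 = 0.4500
  T | Q = a + b − a·b on (0.8500, 0.9300) = 0.9895
  ~P & (T | Q) = a·b on (0.4500, 0.9895) = 0.4453
  P & R = a·b on (0.5500, 0.4500) = 0.2475
  (P & R) & P = a·b on (0.2475, 0.5500) = 0.1361
  (~P & (T | Q)) & ((P & R) & P) = a·b on (0.4453, 0.1361) = 0.0606
  → value = 0.0606
Under Zadeh (min–max):
  ~P = 1 − 0.55 = 0.45
  T | Q = max(a, b) on (0.85, 0.93) = 0.93
  ~P & (T | Q) = min(a, b) on (0.45, 0.93) = 0.45
  P & R = min(a, b) on (0.55, 0.45) = 0.45
  (P & R) & P = min(a, b) on (0.45, 0.55) = 0.45
  (~P & (T | Q)) & ((P & R) & P) = min(a, b) on (0.45, 0.45) = 0.45
  → value = 0.4500
|0.0606 − 0.4500| = 0.389

0.389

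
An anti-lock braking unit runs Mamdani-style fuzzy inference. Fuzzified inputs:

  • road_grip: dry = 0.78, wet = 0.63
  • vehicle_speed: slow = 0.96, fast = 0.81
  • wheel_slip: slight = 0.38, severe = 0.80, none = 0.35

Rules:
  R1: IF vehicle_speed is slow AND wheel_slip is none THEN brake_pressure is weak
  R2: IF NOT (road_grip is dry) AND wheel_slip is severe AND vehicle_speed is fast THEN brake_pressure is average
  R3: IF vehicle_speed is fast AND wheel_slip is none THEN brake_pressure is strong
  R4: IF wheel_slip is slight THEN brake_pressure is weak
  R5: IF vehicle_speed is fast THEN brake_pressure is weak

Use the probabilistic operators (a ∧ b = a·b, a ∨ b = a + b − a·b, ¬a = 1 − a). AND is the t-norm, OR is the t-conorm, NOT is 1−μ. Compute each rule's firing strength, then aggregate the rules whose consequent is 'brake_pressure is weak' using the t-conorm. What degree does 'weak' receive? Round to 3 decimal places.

R1: slow=0.96, none=0.35; AND[a·b] → w = 0.3360
R2: ¬dry=1−0.78=0.22, severe=0.80, fast=0.81; AND[a·b] → w = 0.1426
R3: fast=0.81, none=0.35; AND[a·b] → w = 0.2835
R4: slight=0.38 → w = 0.3800
R5: fast=0.81 → w = 0.8100
Rules with consequent 'weak': {R1, R4, R5} → strengths 0.3360, 0.3800, 0.8100
Aggregate via t-conorm [a + b − a·b]: 0.9218

0.922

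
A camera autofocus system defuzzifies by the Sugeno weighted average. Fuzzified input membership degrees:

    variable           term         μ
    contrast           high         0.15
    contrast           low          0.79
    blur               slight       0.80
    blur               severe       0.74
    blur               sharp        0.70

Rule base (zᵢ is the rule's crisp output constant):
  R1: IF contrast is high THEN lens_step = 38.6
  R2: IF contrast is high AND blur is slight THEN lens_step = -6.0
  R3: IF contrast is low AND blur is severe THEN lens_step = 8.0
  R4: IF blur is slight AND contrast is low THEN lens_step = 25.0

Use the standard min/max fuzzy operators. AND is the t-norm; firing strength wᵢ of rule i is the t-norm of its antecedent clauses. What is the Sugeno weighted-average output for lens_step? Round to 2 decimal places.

R1 (z=38.6): high=0.15 → w = 0.15
R2 (z=-6.0): high=0.15, slight=0.80; AND[min(a, b)] → w = 0.15
R3 (z=8.0): low=0.79, severe=0.74; AND[min(a, b)] → w = 0.74
R4 (z=25.0): slight=0.80, low=0.79; AND[min(a, b)] → w = 0.79
Weighted average = (0.15·38.6 + 0.15·-6.0 + 0.74·8.0 + 0.79·25.0) / (0.15 + 0.15 + 0.74 + 0.79)
  = 30.5600 / 1.8300 = 16.70

16.70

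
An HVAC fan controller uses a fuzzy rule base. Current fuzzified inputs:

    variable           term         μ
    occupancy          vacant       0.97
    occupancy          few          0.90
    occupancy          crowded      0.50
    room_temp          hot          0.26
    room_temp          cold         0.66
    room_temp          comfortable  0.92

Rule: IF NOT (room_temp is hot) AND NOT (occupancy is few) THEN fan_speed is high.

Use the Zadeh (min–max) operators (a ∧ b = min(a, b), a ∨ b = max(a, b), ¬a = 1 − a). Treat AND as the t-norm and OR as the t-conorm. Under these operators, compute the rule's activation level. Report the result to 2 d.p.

0.10

firing strength: ¬hot=1−0.26=0.74, ¬few=1−0.90=0.10; AND[min(a, b)] → w = 0.10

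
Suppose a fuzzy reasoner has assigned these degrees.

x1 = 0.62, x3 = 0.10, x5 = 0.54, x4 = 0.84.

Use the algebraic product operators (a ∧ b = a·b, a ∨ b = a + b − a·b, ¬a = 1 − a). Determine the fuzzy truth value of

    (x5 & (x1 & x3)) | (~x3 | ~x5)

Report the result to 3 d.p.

0.948

x1 & x3 = a·b on (0.6200, 0.1000) = 0.0620
x5 & (x1 & x3) = a·b on (0.5400, 0.0620) = 0.0335
~x3 = 1 − 0.1000 = 0.9000
~x5 = 1 − 0.5400 = 0.4600
~x3 | ~x5 = a + b − a·b on (0.9000, 0.4600) = 0.9460
(x5 & (x1 & x3)) | (~x3 | ~x5) = a + b − a·b on (0.0335, 0.9460) = 0.9478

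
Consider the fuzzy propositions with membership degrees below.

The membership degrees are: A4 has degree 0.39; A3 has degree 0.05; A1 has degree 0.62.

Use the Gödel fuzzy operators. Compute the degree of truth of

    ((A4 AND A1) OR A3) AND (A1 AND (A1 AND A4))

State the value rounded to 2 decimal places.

A4 AND A1 = min(a, b) on (0.39, 0.62) = 0.39
(A4 AND A1) OR A3 = max(a, b) on (0.39, 0.05) = 0.39
A1 AND A4 = min(a, b) on (0.62, 0.39) = 0.39
A1 AND (A1 AND A4) = min(a, b) on (0.62, 0.39) = 0.39
((A4 AND A1) OR A3) AND (A1 AND (A1 AND A4)) = min(a, b) on (0.39, 0.39) = 0.39

0.39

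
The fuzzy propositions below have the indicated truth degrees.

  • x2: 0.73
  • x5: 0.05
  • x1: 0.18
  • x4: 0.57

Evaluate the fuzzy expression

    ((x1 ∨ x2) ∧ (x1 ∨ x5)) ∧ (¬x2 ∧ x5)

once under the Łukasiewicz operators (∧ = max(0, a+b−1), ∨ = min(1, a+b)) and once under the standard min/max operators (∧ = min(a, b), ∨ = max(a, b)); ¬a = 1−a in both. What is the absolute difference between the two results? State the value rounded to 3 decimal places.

Under Łukasiewicz:
  x1 ∨ x2 = min(1, a+b) on (0.18, 0.73) = 0.91
  x1 ∨ x5 = min(1, a+b) on (0.18, 0.05) = 0.23
  (x1 ∨ x2) ∧ (x1 ∨ x5) = max(0, a+b−1) on (0.91, 0.23) = 0.14
  ¬x2 = 1 − 0.73 = 0.27
  ¬x2 ∧ x5 = max(0, a+b−1) on (0.27, 0.05) = 0.00
  ((x1 ∨ x2) ∧ (x1 ∨ x5)) ∧ (¬x2 ∧ x5) = max(0, a+b−1) on (0.14, 0.00) = 0.00
  → value = 0.0000
Under standard min/max:
  x1 ∨ x2 = max(a, b) on (0.18, 0.73) = 0.73
  x1 ∨ x5 = max(a, b) on (0.18, 0.05) = 0.18
  (x1 ∨ x2) ∧ (x1 ∨ x5) = min(a, b) on (0.73, 0.18) = 0.18
  ¬x2 = 1 − 0.73 = 0.27
  ¬x2 ∧ x5 = min(a, b) on (0.27, 0.05) = 0.05
  ((x1 ∨ x2) ∧ (x1 ∨ x5)) ∧ (¬x2 ∧ x5) = min(a, b) on (0.18, 0.05) = 0.05
  → value = 0.0500
|0.0000 − 0.0500| = 0.050

0.050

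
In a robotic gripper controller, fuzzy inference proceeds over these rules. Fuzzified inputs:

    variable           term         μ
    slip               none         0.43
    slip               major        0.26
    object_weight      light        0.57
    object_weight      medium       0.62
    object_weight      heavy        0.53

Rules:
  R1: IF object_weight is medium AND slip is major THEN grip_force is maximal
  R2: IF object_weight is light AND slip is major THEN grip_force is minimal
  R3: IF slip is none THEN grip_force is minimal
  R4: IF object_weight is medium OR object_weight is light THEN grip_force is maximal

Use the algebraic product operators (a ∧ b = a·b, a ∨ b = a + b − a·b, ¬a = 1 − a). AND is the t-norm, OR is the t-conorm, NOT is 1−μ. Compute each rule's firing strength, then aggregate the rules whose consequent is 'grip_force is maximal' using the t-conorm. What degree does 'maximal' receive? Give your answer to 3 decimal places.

0.863

R1: medium=0.62, major=0.26; AND[a·b] → w = 0.1612
R2: light=0.57, major=0.26; AND[a·b] → w = 0.1482
R3: none=0.43 → w = 0.4300
R4: medium=0.62, light=0.57; OR[a + b − a·b] → w = 0.8366
Rules with consequent 'maximal': {R1, R4} → strengths 0.1612, 0.8366
Aggregate via t-conorm [a + b − a·b]: 0.8629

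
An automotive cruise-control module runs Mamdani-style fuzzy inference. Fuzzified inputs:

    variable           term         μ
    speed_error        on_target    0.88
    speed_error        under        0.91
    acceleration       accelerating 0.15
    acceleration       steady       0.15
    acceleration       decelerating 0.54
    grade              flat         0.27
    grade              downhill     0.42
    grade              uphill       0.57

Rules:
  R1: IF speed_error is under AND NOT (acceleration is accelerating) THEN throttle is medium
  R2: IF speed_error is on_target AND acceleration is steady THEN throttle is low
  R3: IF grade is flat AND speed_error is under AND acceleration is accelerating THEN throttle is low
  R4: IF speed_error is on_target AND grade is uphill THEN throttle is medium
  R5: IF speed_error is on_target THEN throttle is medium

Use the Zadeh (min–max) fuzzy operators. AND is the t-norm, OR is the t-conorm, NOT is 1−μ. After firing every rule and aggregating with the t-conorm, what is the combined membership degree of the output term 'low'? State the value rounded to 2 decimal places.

R1: under=0.91, ¬accelerating=1−0.15=0.85; AND[min(a, b)] → w = 0.85
R2: on_target=0.88, steady=0.15; AND[min(a, b)] → w = 0.15
R3: flat=0.27, under=0.91, accelerating=0.15; AND[min(a, b)] → w = 0.15
R4: on_target=0.88, uphill=0.57; AND[min(a, b)] → w = 0.57
R5: on_target=0.88 → w = 0.88
Rules with consequent 'low': {R2, R3} → strengths 0.15, 0.15
Aggregate via t-conorm [max(a, b)]: 0.15

0.15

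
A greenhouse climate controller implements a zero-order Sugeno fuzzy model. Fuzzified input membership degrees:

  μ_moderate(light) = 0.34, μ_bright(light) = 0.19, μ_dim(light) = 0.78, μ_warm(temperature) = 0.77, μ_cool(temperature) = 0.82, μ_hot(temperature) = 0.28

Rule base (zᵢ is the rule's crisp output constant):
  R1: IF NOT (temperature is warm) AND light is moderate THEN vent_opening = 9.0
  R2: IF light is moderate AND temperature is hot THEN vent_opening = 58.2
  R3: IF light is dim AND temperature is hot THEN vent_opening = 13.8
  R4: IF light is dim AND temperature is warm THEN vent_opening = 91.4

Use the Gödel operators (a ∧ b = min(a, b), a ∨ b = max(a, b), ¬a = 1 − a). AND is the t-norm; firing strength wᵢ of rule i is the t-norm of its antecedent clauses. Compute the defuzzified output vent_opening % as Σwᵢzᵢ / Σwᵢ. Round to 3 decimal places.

59.364

R1 (z=9.0): ¬warm=1−0.77=0.23, moderate=0.34; AND[min(a, b)] → w = 0.23
R2 (z=58.2): moderate=0.34, hot=0.28; AND[min(a, b)] → w = 0.28
R3 (z=13.8): dim=0.78, hot=0.28; AND[min(a, b)] → w = 0.28
R4 (z=91.4): dim=0.78, warm=0.77; AND[min(a, b)] → w = 0.77
Weighted average = (0.23·9.0 + 0.28·58.2 + 0.28·13.8 + 0.77·91.4) / (0.23 + 0.28 + 0.28 + 0.77)
  = 92.6080 / 1.5600 = 59.364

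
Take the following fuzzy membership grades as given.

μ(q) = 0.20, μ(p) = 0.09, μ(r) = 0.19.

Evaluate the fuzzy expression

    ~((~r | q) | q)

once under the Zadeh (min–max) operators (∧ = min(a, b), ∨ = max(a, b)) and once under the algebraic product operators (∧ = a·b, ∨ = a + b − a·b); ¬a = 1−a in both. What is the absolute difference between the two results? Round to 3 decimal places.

0.068

Under Zadeh (min–max):
  ~r = 1 − 0.19 = 0.81
  ~r | q = max(a, b) on (0.81, 0.20) = 0.81
  (~r | q) | q = max(a, b) on (0.81, 0.20) = 0.81
  ~((~r | q) | q) = 1 − 0.81 = 0.19
  → value = 0.1900
Under algebraic product:
  ~r = 1 − 0.1900 = 0.8100
  ~r | q = a + b − a·b on (0.8100, 0.2000) = 0.8480
  (~r | q) | q = a + b − a·b on (0.8480, 0.2000) = 0.8784
  ~((~r | q) | q) = 1 − 0.8784 = 0.1216
  → value = 0.1216
|0.1900 − 0.1216| = 0.068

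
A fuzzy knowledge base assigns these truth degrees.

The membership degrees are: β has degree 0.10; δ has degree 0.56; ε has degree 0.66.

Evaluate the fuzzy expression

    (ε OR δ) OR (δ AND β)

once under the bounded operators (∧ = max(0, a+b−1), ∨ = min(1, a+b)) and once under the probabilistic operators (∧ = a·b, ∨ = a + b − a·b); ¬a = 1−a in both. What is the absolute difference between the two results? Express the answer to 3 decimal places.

0.141

Under bounded:
  ε OR δ = min(1, a+b) on (0.66, 0.56) = 1.00
  δ AND β = max(0, a+b−1) on (0.56, 0.10) = 0.00
  (ε OR δ) OR (δ AND β) = min(1, a+b) on (1.00, 0.00) = 1.00
  → value = 1.0000
Under probabilistic:
  ε OR δ = a + b − a·b on (0.6600, 0.5600) = 0.8504
  δ AND β = a·b on (0.5600, 0.1000) = 0.0560
  (ε OR δ) OR (δ AND β) = a + b − a·b on (0.8504, 0.0560) = 0.8588
  → value = 0.8588
|1.0000 − 0.8588| = 0.141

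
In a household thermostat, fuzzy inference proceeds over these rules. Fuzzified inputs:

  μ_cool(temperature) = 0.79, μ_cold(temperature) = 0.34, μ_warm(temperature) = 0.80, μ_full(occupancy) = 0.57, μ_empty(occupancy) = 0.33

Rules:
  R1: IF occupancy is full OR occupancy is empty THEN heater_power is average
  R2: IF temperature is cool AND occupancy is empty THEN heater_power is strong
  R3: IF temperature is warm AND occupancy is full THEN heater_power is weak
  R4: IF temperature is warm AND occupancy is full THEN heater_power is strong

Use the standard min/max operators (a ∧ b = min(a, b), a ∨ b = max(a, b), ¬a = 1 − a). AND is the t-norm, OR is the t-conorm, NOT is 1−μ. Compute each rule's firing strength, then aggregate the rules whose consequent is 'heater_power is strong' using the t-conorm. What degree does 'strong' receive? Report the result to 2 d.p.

R1: full=0.57, empty=0.33; OR[max(a, b)] → w = 0.57
R2: cool=0.79, empty=0.33; AND[min(a, b)] → w = 0.33
R3: warm=0.80, full=0.57; AND[min(a, b)] → w = 0.57
R4: warm=0.80, full=0.57; AND[min(a, b)] → w = 0.57
Rules with consequent 'strong': {R2, R4} → strengths 0.33, 0.57
Aggregate via t-conorm [max(a, b)]: 0.57

0.57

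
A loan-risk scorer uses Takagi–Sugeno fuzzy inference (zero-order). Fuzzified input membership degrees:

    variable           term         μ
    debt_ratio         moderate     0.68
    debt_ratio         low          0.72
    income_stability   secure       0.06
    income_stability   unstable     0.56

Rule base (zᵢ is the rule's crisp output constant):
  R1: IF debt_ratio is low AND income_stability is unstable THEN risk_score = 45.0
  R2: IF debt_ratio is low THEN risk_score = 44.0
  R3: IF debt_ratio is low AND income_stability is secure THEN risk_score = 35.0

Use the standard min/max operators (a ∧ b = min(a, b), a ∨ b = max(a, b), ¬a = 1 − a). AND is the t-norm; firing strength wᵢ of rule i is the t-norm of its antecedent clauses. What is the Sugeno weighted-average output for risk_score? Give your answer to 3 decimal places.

R1 (z=45.0): low=0.72, unstable=0.56; AND[min(a, b)] → w = 0.56
R2 (z=44.0): low=0.72 → w = 0.72
R3 (z=35.0): low=0.72, secure=0.06; AND[min(a, b)] → w = 0.06
Weighted average = (0.56·45.0 + 0.72·44.0 + 0.06·35.0) / (0.56 + 0.72 + 0.06)
  = 58.9800 / 1.3400 = 44.015

44.015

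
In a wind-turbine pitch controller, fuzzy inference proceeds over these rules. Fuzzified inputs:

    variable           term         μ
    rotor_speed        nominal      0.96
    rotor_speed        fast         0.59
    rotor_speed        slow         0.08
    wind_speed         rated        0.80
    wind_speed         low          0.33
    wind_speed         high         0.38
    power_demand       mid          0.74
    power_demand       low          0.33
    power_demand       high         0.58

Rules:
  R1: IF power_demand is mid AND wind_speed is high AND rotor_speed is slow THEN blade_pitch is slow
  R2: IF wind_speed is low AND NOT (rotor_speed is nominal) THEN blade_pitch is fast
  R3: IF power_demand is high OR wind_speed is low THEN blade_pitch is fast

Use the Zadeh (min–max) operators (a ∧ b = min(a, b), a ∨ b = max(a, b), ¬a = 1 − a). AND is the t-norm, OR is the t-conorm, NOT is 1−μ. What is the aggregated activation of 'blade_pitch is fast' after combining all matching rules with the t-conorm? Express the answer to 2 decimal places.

R1: mid=0.74, high=0.38, slow=0.08; AND[min(a, b)] → w = 0.08
R2: low=0.33, ¬nominal=1−0.96=0.04; AND[min(a, b)] → w = 0.04
R3: high=0.58, low=0.33; OR[max(a, b)] → w = 0.58
Rules with consequent 'fast': {R2, R3} → strengths 0.04, 0.58
Aggregate via t-conorm [max(a, b)]: 0.58

0.58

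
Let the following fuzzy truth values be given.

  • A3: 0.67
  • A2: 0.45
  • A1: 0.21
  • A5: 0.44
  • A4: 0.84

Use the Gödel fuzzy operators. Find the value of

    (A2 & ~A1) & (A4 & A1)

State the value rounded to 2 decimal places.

~A1 = 1 − 0.21 = 0.79
A2 & ~A1 = min(a, b) on (0.45, 0.79) = 0.45
A4 & A1 = min(a, b) on (0.84, 0.21) = 0.21
(A2 & ~A1) & (A4 & A1) = min(a, b) on (0.45, 0.21) = 0.21

0.21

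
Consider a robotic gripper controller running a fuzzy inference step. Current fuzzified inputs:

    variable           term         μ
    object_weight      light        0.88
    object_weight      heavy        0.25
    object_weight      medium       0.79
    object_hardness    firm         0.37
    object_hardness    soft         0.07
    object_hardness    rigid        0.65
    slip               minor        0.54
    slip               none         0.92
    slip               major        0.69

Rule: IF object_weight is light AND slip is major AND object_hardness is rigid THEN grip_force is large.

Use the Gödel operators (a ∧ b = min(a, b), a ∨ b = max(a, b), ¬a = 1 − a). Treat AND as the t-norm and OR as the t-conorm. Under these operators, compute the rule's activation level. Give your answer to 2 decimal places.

firing strength: light=0.88, major=0.69, rigid=0.65; AND[min(a, b)] → w = 0.65

0.65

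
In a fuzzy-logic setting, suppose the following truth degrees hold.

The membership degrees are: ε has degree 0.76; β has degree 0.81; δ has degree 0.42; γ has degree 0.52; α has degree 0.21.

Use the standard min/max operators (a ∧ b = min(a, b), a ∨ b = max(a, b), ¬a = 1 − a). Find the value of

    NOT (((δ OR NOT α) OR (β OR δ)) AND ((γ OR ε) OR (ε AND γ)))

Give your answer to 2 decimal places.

0.24

NOT α = 1 − 0.21 = 0.79
δ OR NOT α = max(a, b) on (0.42, 0.79) = 0.79
β OR δ = max(a, b) on (0.81, 0.42) = 0.81
(δ OR NOT α) OR (β OR δ) = max(a, b) on (0.79, 0.81) = 0.81
γ OR ε = max(a, b) on (0.52, 0.76) = 0.76
ε AND γ = min(a, b) on (0.76, 0.52) = 0.52
(γ OR ε) OR (ε AND γ) = max(a, b) on (0.76, 0.52) = 0.76
((δ OR NOT α) OR (β OR δ)) AND ((γ OR ε) OR (ε AND γ)) = min(a, b) on (0.81, 0.76) = 0.76
NOT (((δ OR NOT α) OR (β OR δ)) AND ((γ OR ε) OR (ε AND γ))) = 1 − 0.76 = 0.24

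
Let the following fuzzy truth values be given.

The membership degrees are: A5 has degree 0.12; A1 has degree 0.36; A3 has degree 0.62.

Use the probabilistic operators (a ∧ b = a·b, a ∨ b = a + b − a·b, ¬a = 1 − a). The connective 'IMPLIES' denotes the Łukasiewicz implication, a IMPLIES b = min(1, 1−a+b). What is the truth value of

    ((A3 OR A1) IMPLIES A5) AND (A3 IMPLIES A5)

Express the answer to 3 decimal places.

0.182

A3 OR A1 = a + b − a·b on (0.6200, 0.3600) = 0.7568
(A3 OR A1) IMPLIES A5  [Łukasiewicz: min(1, 1−a+b)] with a=0.7568, b=0.1200 → 0.3632
A3 IMPLIES A5  [Łukasiewicz: min(1, 1−a+b)] with a=0.6200, b=0.1200 → 0.5000
((A3 OR A1) IMPLIES A5) AND (A3 IMPLIES A5) = a·b on (0.3632, 0.5000) = 0.1816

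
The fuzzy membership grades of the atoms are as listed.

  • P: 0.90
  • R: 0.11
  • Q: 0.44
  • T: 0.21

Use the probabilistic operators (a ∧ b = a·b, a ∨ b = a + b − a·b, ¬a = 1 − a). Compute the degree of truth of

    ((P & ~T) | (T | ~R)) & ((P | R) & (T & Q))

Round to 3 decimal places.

0.082

~T = 1 − 0.2100 = 0.7900
P & ~T = a·b on (0.9000, 0.7900) = 0.7110
~R = 1 − 0.1100 = 0.8900
T | ~R = a + b − a·b on (0.2100, 0.8900) = 0.9131
(P & ~T) | (T | ~R) = a + b − a·b on (0.7110, 0.9131) = 0.9749
P | R = a + b − a·b on (0.9000, 0.1100) = 0.9110
T & Q = a·b on (0.2100, 0.4400) = 0.0924
(P | R) & (T & Q) = a·b on (0.9110, 0.0924) = 0.0842
((P & ~T) | (T | ~R)) & ((P | R) & (T & Q)) = a·b on (0.9749, 0.0842) = 0.0821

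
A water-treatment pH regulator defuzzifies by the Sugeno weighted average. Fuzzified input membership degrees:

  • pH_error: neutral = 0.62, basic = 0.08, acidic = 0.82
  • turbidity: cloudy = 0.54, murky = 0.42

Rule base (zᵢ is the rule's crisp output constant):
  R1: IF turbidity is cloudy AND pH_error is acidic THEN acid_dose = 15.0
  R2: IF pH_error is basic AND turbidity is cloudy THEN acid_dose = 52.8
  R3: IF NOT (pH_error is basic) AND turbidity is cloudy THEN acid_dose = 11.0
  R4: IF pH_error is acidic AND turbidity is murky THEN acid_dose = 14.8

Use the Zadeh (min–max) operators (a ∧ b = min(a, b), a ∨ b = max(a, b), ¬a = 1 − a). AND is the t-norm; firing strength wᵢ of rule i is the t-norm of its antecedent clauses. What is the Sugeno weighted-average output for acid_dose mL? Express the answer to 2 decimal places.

R1 (z=15.0): cloudy=0.54, acidic=0.82; AND[min(a, b)] → w = 0.54
R2 (z=52.8): basic=0.08, cloudy=0.54; AND[min(a, b)] → w = 0.08
R3 (z=11.0): ¬basic=1−0.08=0.92, cloudy=0.54; AND[min(a, b)] → w = 0.54
R4 (z=14.8): acidic=0.82, murky=0.42; AND[min(a, b)] → w = 0.42
Weighted average = (0.54·15.0 + 0.08·52.8 + 0.54·11.0 + 0.42·14.8) / (0.54 + 0.08 + 0.54 + 0.42)
  = 24.4800 / 1.5800 = 15.49

15.49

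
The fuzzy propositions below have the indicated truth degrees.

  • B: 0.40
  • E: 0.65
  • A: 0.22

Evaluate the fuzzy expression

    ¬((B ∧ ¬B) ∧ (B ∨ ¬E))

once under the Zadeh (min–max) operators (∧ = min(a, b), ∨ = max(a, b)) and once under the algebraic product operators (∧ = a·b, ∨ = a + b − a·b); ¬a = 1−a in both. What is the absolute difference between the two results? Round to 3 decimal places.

0.254

Under Zadeh (min–max):
  ¬B = 1 − 0.40 = 0.60
  B ∧ ¬B = min(a, b) on (0.40, 0.60) = 0.40
  ¬E = 1 − 0.65 = 0.35
  B ∨ ¬E = max(a, b) on (0.40, 0.35) = 0.40
  (B ∧ ¬B) ∧ (B ∨ ¬E) = min(a, b) on (0.40, 0.40) = 0.40
  ¬((B ∧ ¬B) ∧ (B ∨ ¬E)) = 1 − 0.40 = 0.60
  → value = 0.6000
Under algebraic product:
  ¬B = 1 − 0.4000 = 0.6000
  B ∧ ¬B = a·b on (0.4000, 0.6000) = 0.2400
  ¬E = 1 − 0.6500 = 0.3500
  B ∨ ¬E = a + b − a·b on (0.4000, 0.3500) = 0.6100
  (B ∧ ¬B) ∧ (B ∨ ¬E) = a·b on (0.2400, 0.6100) = 0.1464
  ¬((B ∧ ¬B) ∧ (B ∨ ¬E)) = 1 − 0.1464 = 0.8536
  → value = 0.8536
|0.6000 − 0.8536| = 0.254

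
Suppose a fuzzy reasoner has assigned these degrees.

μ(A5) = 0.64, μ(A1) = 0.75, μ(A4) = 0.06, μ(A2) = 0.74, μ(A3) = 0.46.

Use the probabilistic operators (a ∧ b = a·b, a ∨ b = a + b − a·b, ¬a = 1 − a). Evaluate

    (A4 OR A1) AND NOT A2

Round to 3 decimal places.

A4 OR A1 = a + b − a·b on (0.0600, 0.7500) = 0.7650
NOT A2 = 1 − 0.7400 = 0.2600
(A4 OR A1) AND NOT A2 = a·b on (0.7650, 0.2600) = 0.1989

0.199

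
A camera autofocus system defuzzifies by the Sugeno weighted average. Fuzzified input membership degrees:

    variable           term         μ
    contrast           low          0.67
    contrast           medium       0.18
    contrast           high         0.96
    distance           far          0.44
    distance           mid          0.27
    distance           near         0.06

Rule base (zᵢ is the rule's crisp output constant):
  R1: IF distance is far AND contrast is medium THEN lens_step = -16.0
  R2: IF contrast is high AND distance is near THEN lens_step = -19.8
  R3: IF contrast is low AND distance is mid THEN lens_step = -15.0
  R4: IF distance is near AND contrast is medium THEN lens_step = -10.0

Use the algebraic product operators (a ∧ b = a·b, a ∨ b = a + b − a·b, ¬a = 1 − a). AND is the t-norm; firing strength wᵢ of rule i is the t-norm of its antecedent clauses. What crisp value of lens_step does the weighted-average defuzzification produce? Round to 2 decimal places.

-15.92

R1 (z=-16.0): far=0.44, medium=0.18; AND[a·b] → w = 0.0792
R2 (z=-19.8): high=0.96, near=0.06; AND[a·b] → w = 0.0576
R3 (z=-15.0): low=0.67, mid=0.27; AND[a·b] → w = 0.1809
R4 (z=-10.0): near=0.06, medium=0.18; AND[a·b] → w = 0.0108
Weighted average = (0.0792·-16.0 + 0.0576·-19.8 + 0.1809·-15.0 + 0.0108·-10.0) / (0.0792 + 0.0576 + 0.1809 + 0.0108)
  = -5.2292 / 0.3285 = -15.92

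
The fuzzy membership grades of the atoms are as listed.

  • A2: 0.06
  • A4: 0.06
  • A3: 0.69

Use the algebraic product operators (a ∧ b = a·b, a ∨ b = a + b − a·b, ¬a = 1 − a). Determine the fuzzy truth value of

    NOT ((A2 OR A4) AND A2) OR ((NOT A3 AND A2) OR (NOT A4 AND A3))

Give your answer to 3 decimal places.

0.998

A2 OR A4 = a + b − a·b on (0.0600, 0.0600) = 0.1164
(A2 OR A4) AND A2 = a·b on (0.1164, 0.0600) = 0.0070
NOT ((A2 OR A4) AND A2) = 1 − 0.0070 = 0.9930
NOT A3 = 1 − 0.6900 = 0.3100
NOT A3 AND A2 = a·b on (0.3100, 0.0600) = 0.0186
NOT A4 = 1 − 0.0600 = 0.9400
NOT A4 AND A3 = a·b on (0.9400, 0.6900) = 0.6486
(NOT A3 AND A2) OR (NOT A4 AND A3) = a + b − a·b on (0.0186, 0.6486) = 0.6551
NOT ((A2 OR A4) AND A2) OR ((NOT A3 AND A2) OR (NOT A4 AND A3)) = a + b − a·b on (0.9930, 0.6551) = 0.9976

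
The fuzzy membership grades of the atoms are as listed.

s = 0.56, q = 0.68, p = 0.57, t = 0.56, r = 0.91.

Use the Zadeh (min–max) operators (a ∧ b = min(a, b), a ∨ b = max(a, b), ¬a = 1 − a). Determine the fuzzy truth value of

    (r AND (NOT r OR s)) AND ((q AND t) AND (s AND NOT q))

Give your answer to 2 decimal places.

NOT r = 1 − 0.91 = 0.09
NOT r OR s = max(a, b) on (0.09, 0.56) = 0.56
r AND (NOT r OR s) = min(a, b) on (0.91, 0.56) = 0.56
q AND t = min(a, b) on (0.68, 0.56) = 0.56
NOT q = 1 − 0.68 = 0.32
s AND NOT q = min(a, b) on (0.56, 0.32) = 0.32
(q AND t) AND (s AND NOT q) = min(a, b) on (0.56, 0.32) = 0.32
(r AND (NOT r OR s)) AND ((q AND t) AND (s AND NOT q)) = min(a, b) on (0.56, 0.32) = 0.32

0.32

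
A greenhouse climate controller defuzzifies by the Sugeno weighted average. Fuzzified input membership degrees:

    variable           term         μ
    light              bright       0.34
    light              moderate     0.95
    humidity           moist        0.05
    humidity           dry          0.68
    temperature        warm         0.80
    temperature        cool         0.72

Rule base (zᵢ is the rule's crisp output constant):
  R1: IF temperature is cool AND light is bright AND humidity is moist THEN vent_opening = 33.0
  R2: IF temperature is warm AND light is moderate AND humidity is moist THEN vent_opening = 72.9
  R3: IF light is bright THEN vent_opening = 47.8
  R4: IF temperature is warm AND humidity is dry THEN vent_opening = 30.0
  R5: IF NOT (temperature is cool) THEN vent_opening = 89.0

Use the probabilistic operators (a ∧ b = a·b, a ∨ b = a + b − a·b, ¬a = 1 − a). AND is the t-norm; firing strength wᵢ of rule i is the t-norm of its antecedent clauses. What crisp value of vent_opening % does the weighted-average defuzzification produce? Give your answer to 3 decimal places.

R1 (z=33.0): cool=0.72, bright=0.34, moist=0.05; AND[a·b] → w = 0.0122
R2 (z=72.9): warm=0.80, moderate=0.95, moist=0.05; AND[a·b] → w = 0.0380
R3 (z=47.8): bright=0.34 → w = 0.3400
R4 (z=30.0): warm=0.80, dry=0.68; AND[a·b] → w = 0.5440
R5 (z=89.0): ¬cool=1−0.72=0.28 → w = 0.2800
Weighted average = (0.0122·33.0 + 0.0380·72.9 + 0.3400·47.8 + 0.5440·30.0 + 0.2800·89.0) / (0.0122 + 0.0380 + 0.3400 + 0.5440 + 0.2800)
  = 60.6661 / 1.2142 = 49.962

49.962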